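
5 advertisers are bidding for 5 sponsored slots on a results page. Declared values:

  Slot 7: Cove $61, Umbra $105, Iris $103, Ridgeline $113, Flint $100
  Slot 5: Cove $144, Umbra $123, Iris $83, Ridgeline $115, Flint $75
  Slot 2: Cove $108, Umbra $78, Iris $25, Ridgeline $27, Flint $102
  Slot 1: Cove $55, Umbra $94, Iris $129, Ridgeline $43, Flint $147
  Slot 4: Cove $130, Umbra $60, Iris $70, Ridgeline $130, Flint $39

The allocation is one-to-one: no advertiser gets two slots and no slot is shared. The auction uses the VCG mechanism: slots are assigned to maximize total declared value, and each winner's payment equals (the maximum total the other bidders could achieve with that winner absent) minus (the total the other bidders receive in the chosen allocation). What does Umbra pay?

Efficient allocation: Cove→Slot 2 ($108), Umbra→Slot 5 ($123), Iris→Slot 7 ($103), Ridgeline→Slot 4 ($130), Flint→Slot 1 ($147); total welfare W = $611.
Umbra receives Slot 5 at value $123, so the others get W − 123 = $488.
Without Umbra: best allocation of the remaining 4 bidders over all 5 slots is Cove→Slot 5 ($144), Iris→Slot 7 ($103), Ridgeline→Slot 4 ($130), Flint→Slot 1 ($147), total $524.
VCG payment = (others' best without Umbra) − (others' welfare with Umbra) = 524 − 488 = $36.

Umbra pays $36.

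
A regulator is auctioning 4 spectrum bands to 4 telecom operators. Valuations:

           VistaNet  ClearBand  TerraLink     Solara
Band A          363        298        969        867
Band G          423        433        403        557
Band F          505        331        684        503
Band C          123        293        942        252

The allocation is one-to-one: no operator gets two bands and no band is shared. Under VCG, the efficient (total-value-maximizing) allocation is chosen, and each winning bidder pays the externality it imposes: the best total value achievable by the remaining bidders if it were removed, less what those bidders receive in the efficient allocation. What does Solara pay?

Efficient allocation: VistaNet→Band F ($505M), ClearBand→Band G ($433M), TerraLink→Band C ($942M), Solara→Band A ($867M); total welfare W = $2747M.
Solara receives Band A at value $867M, so the others get W − 867 = $1880M.
Without Solara: best allocation of the remaining 3 bidders over all 4 bands is VistaNet→Band F ($505M), ClearBand→Band G ($433M), TerraLink→Band A ($969M), total $1907M.
VCG payment = (others' best without Solara) − (others' welfare with Solara) = 1907 − 1880 = $27M.

Solara pays $27M.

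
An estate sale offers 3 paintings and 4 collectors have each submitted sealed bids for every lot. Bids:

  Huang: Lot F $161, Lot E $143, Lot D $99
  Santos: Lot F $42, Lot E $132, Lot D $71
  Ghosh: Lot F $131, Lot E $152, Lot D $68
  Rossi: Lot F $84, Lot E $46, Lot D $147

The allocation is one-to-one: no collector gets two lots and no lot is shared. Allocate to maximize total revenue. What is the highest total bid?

Max total: $460

Optimal: Huang→Lot F ($161), Ghosh→Lot E ($152), Rossi→Lot D ($147) — total 161+152+147 = $460.
Next-best assignment: Huang→Lot F, Santos→Lot E, Rossi→Lot D = $440.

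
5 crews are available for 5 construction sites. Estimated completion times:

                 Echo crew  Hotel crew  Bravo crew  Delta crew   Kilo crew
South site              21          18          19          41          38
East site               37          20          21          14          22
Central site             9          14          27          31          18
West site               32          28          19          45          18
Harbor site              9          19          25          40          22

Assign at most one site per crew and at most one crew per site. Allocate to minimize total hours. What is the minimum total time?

Optimal: Echo crew→Harbor site (9 hours), Hotel crew→Central site (14 hours), Bravo crew→South site (19 hours), Delta crew→East site (14 hours), Kilo crew→West site (18 hours) — total 9+14+19+14+18 = 74 hours.
Column-greedy (each site in turn goes to its cheapest remaining crew) gives 84 hours, worse by 10.

Min total: 74 hours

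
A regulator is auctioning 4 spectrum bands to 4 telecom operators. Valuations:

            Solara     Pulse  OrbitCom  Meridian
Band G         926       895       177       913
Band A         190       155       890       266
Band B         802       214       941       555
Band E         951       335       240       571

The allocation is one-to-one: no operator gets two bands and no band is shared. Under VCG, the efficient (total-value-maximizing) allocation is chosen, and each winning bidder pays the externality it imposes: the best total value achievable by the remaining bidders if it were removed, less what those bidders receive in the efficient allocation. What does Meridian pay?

Meridian pays $51M.

Efficient allocation: Solara→Band E ($951M), Pulse→Band G ($895M), OrbitCom→Band A ($890M), Meridian→Band B ($555M); total welfare W = $3291M.
Meridian receives Band B at value $555M, so the others get W − 555 = $2736M.
Without Meridian: best allocation of the remaining 3 bidders over all 4 bands is Solara→Band E ($951M), Pulse→Band G ($895M), OrbitCom→Band B ($941M), total $2787M.
VCG payment = (others' best without Meridian) − (others' welfare with Meridian) = 2787 − 2736 = $51M.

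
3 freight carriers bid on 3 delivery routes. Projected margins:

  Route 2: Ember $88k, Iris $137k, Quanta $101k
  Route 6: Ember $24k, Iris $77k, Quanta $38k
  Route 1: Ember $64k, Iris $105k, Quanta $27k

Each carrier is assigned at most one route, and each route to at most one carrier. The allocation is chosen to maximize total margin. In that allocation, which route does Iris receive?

This is a one-to-one assignment (maximum-weight bipartite matching).
Optimal: Ember→Route 1 ($64k), Iris→Route 6 ($77k), Quanta→Route 2 ($101k) — total 64+77+101 = $242k.
Max-entry greedy (repeatedly take the single best remaining cell) gives $239k, worse by 3.
Next-best assignment: Ember→Route 1, Iris→Route 2, Quanta→Route 6 = $239k.
Swapping Quanta↔Iris (Quanta→Route 6 $38k, Iris→Route 2 $137k) loses 3.
Iris's own top route is Route 2 ($137k), but forcing Iris→Route 2 and reassigning the rest optimally gives only $239k — worse by 3.

Iris receives Route 6.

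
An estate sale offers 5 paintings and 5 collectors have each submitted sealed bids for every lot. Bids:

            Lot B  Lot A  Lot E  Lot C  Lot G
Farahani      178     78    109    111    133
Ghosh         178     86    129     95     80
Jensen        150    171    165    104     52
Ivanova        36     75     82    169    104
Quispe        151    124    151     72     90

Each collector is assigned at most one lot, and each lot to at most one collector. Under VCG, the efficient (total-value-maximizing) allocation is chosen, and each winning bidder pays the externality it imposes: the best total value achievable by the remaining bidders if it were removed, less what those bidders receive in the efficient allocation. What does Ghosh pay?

Ghosh pays $45.

Efficient allocation: Farahani→Lot G ($133), Ghosh→Lot B ($178), Jensen→Lot A ($171), Ivanova→Lot C ($169), Quispe→Lot E ($151); total welfare W = $802.
Ghosh receives Lot B at value $178, so the others get W − 178 = $624.
Without Ghosh: best allocation of the remaining 4 bidders over all 5 lots is Farahani→Lot B ($178), Jensen→Lot A ($171), Ivanova→Lot C ($169), Quispe→Lot E ($151), total $669.
VCG payment = (others' best without Ghosh) − (others' welfare with Ghosh) = 669 − 624 = $45.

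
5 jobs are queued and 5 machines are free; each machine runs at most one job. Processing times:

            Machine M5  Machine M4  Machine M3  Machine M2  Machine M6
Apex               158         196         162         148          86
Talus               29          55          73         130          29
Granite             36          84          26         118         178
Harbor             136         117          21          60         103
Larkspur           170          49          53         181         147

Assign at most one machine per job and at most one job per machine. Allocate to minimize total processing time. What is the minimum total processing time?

Min total: 250 min

This is the linear assignment problem.
Optimal: Apex→Machine M6 (86 min), Talus→Machine M5 (29 min), Granite→Machine M3 (26 min), Harbor→Machine M2 (60 min), Larkspur→Machine M4 (49 min) — total 86+29+26+60+49 = 250 min.
Min-entry greedy (repeatedly take the single cheapest remaining cell) gives 303 min, worse by 53.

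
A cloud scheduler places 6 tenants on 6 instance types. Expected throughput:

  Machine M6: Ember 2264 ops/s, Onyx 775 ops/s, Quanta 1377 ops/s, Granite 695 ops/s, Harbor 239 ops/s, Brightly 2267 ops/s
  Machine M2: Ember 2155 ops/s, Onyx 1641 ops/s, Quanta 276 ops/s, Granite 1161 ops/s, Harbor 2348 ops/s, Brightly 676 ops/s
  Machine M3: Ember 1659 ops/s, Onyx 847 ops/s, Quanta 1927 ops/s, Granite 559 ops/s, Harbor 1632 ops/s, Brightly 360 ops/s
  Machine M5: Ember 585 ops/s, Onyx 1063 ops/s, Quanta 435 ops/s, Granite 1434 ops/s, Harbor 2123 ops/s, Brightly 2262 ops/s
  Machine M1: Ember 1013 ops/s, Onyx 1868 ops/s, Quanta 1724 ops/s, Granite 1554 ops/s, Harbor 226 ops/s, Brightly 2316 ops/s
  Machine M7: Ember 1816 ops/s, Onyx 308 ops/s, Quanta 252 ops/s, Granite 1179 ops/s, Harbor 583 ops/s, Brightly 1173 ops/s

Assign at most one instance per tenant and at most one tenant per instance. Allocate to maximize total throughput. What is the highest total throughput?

Optimal: Ember→Machine M6 (2264 ops/s), Onyx→Machine M1 (1868 ops/s), Quanta→Machine M3 (1927 ops/s), Granite→Machine M7 (1179 ops/s), Harbor→Machine M2 (2348 ops/s), Brightly→Machine M5 (2262 ops/s) — total 2264+1868+1927+1179+2348+2262 = 11848 ops/s.
Column-greedy (each instance in turn goes to its best remaining tenant) gives 11660 ops/s, worse by 188.
Next-best assignment: Ember→Machine M7, Onyx→Machine M1, Quanta→Machine M3, Granite→Machine M5, Harbor→Machine M2, Brightly→Machine M6 = 11660 ops/s.
Swapping Onyx↔Brightly (Onyx→Machine M5 1063 ops/s, Brightly→Machine M1 2316 ops/s) loses 751.
No other one-to-one assignment exceeds 11848 ops/s.

Maximum total: 11848 ops/s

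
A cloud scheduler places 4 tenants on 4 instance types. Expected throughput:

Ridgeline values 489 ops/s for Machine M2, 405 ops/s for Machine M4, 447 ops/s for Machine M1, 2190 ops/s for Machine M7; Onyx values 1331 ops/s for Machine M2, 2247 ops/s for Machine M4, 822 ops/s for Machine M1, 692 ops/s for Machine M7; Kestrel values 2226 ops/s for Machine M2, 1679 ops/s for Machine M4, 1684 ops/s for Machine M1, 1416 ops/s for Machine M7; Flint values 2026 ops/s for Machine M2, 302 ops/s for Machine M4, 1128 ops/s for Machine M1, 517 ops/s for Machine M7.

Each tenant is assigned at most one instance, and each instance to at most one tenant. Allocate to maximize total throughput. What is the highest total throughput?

Maximum total: 8147 ops/s

Optimal: Ridgeline→Machine M7 (2190 ops/s), Onyx→Machine M4 (2247 ops/s), Kestrel→Machine M1 (1684 ops/s), Flint→Machine M2 (2026 ops/s) — total 2190+2247+1684+2026 = 8147 ops/s.
Max-entry greedy (repeatedly take the single best remaining cell) gives 7791 ops/s, worse by 356.
Swapping Kestrel↔Ridgeline (Kestrel→Machine M7 1416 ops/s, Ridgeline→Machine M1 447 ops/s) loses 2011.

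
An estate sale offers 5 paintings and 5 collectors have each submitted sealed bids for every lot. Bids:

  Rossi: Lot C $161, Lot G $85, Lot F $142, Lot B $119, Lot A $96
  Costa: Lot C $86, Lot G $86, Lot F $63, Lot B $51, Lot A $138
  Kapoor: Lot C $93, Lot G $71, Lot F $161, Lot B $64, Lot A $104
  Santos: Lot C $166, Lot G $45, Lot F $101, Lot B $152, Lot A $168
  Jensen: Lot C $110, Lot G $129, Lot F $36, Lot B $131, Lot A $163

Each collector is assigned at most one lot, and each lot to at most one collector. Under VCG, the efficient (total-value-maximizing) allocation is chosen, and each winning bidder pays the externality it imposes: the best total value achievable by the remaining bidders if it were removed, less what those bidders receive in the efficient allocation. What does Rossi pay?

Efficient allocation: Rossi→Lot C ($161), Costa→Lot A ($138), Kapoor→Lot F ($161), Santos→Lot B ($152), Jensen→Lot G ($129); total welfare W = $741.
Rossi receives Lot C at value $161, so the others get W − 161 = $580.
Without Rossi: best allocation of the remaining 4 bidders over all 5 lots is Costa→Lot A ($138), Kapoor→Lot F ($161), Santos→Lot C ($166), Jensen→Lot B ($131), total $596.
VCG payment = (others' best without Rossi) − (others' welfare with Rossi) = 596 − 580 = $16.

Rossi pays $16.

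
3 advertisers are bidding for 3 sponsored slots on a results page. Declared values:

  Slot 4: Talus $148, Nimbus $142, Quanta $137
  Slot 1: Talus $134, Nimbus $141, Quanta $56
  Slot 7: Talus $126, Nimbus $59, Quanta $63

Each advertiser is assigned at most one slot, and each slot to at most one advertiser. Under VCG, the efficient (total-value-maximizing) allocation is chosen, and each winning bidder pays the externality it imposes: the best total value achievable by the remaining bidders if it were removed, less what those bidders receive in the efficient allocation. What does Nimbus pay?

Nimbus pays $8.

Efficient allocation: Talus→Slot 7 ($126), Nimbus→Slot 1 ($141), Quanta→Slot 4 ($137); total welfare W = $404.
Nimbus receives Slot 1 at value $141, so the others get W − 141 = $263.
Without Nimbus: best allocation of the remaining 2 bidders over all 3 slots is Talus→Slot 1 ($134), Quanta→Slot 4 ($137), total $271.
VCG payment = (others' best without Nimbus) − (others' welfare with Nimbus) = 271 − 263 = $8.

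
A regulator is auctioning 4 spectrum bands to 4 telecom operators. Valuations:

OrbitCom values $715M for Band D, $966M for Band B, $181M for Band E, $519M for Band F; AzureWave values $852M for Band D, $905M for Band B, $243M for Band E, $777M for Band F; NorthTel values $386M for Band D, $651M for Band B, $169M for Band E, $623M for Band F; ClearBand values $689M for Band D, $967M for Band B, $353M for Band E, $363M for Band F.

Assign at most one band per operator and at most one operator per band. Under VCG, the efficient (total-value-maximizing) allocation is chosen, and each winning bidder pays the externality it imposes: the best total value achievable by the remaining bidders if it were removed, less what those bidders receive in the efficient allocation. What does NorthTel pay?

NorthTel pays $288M.

Efficient allocation: OrbitCom→Band B ($966M), AzureWave→Band D ($852M), NorthTel→Band F ($623M), ClearBand→Band E ($353M); total welfare W = $2794M.
NorthTel receives Band F at value $623M, so the others get W − 623 = $2171M.
Without NorthTel: best allocation of the remaining 3 bidders over all 4 bands is OrbitCom→Band D ($715M), AzureWave→Band F ($777M), ClearBand→Band B ($967M), total $2459M.
VCG payment = (others' best without NorthTel) − (others' welfare with NorthTel) = 2459 − 2171 = $288M.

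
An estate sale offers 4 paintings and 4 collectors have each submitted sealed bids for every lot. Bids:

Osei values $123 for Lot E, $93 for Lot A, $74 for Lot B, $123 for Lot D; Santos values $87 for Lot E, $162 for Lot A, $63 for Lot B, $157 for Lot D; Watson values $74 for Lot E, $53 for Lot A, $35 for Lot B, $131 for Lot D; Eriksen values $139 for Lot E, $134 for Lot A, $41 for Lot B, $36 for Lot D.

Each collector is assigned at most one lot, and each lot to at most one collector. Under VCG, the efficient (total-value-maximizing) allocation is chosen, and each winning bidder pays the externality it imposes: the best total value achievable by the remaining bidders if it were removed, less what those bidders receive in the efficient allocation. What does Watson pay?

Watson pays $49.

Efficient allocation: Osei→Lot B ($74), Santos→Lot A ($162), Watson→Lot D ($131), Eriksen→Lot E ($139); total welfare W = $506.
Watson receives Lot D at value $131, so the others get W − 131 = $375.
Without Watson: best allocation of the remaining 3 bidders over all 4 lots is Osei→Lot D ($123), Santos→Lot A ($162), Eriksen→Lot E ($139), total $424.
VCG payment = (others' best without Watson) − (others' welfare with Watson) = 424 − 375 = $49.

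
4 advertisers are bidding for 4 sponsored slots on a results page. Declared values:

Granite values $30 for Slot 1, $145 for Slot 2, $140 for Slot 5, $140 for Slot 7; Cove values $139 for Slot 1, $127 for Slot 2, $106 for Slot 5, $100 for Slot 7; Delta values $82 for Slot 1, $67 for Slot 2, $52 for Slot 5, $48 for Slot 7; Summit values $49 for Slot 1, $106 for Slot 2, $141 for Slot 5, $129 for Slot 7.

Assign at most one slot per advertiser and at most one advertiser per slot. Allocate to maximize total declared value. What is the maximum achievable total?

Maximum total: $490

Optimal: Granite→Slot 7 ($140), Cove→Slot 2 ($127), Delta→Slot 1 ($82), Summit→Slot 5 ($141) — total 140+127+82+141 = $490.
Row-greedy (each advertiser in turn takes its best remaining slot) gives $465, worse by 25.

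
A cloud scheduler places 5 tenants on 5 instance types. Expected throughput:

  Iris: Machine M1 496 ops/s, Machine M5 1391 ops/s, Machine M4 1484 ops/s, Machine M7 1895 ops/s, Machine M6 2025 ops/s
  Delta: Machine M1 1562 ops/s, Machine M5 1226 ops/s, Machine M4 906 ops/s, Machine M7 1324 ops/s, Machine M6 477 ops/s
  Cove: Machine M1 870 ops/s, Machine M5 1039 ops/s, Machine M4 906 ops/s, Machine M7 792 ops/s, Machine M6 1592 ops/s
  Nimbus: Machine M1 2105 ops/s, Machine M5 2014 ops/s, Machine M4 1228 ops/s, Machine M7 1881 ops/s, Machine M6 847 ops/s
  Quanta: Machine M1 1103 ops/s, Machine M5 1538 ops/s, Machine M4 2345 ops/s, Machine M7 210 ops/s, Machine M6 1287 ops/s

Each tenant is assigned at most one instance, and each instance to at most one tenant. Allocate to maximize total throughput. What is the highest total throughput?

Treat this as an assignment problem: match each tenant to one instance.
Optimal: Iris→Machine M7 (1895 ops/s), Delta→Machine M1 (1562 ops/s), Cove→Machine M6 (1592 ops/s), Nimbus→Machine M5 (2014 ops/s), Quanta→Machine M4 (2345 ops/s) — total 1895+1562+1592+2014+2345 = 9408 ops/s.
Swapping Nimbus↔Iris (Nimbus→Machine M7 1881 ops/s, Iris→Machine M5 1391 ops/s) loses 637.
No other one-to-one assignment exceeds 9408 ops/s.

Maximum total: 9408 ops/s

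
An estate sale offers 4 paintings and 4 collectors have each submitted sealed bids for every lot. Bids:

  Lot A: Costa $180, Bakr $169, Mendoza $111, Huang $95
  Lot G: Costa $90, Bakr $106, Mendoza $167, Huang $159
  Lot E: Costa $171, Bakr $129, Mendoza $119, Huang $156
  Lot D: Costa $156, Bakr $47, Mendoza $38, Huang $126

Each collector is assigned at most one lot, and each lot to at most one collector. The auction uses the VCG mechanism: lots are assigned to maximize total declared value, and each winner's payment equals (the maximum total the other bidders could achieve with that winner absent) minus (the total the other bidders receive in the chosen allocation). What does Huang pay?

Huang pays $15.

Efficient allocation: Costa→Lot D ($156), Bakr→Lot A ($169), Mendoza→Lot G ($167), Huang→Lot E ($156); total welfare W = $648.
Huang receives Lot E at value $156, so the others get W − 156 = $492.
Without Huang: best allocation of the remaining 3 bidders over all 4 lots is Costa→Lot E ($171), Bakr→Lot A ($169), Mendoza→Lot G ($167), total $507.
VCG payment = (others' best without Huang) − (others' welfare with Huang) = 507 − 492 = $15.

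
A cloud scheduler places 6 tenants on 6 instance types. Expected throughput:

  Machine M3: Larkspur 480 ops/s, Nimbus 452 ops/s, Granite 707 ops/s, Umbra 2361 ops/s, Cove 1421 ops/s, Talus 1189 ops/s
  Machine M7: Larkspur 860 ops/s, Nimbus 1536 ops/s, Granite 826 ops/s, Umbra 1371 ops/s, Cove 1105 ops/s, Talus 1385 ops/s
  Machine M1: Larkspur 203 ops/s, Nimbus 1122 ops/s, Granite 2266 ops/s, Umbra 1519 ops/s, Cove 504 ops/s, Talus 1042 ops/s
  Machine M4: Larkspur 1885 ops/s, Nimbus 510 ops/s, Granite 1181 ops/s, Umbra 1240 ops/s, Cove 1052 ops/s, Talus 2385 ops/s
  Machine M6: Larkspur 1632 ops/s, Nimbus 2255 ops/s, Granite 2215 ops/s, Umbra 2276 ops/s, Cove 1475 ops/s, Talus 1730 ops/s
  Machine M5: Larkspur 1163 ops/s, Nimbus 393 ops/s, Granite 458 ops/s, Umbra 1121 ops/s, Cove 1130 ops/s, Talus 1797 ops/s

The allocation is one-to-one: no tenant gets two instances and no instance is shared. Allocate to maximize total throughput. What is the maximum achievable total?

Max total: 11669 ops/s

Optimal: Larkspur→Machine M4 (1885 ops/s), Nimbus→Machine M6 (2255 ops/s), Granite→Machine M1 (2266 ops/s), Umbra→Machine M3 (2361 ops/s), Cove→Machine M7 (1105 ops/s), Talus→Machine M5 (1797 ops/s) — total 1885+2255+2266+2361+1105+1797 = 11669 ops/s.
Next-best assignment: Larkspur→Machine M5, Nimbus→Machine M6, Granite→Machine M1, Umbra→Machine M3, Cove→Machine M7, Talus→Machine M4 = 11535 ops/s.
Swapping Cove↔Nimbus (Cove→Machine M6 1475 ops/s, Nimbus→Machine M7 1536 ops/s) loses 349.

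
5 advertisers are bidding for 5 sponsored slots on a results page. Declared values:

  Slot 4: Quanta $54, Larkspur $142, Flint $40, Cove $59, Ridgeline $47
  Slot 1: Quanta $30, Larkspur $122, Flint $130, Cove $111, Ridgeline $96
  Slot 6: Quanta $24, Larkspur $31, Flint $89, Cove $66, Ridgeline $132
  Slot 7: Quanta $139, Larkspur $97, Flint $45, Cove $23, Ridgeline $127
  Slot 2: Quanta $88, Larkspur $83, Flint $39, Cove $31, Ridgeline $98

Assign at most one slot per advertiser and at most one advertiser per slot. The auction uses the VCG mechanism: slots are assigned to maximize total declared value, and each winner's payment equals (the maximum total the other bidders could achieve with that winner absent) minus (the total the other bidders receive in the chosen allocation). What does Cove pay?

Efficient allocation: Quanta→Slot 7 ($139), Larkspur→Slot 4 ($142), Flint→Slot 6 ($89), Cove→Slot 1 ($111), Ridgeline→Slot 2 ($98); total welfare W = $579.
Cove receives Slot 1 at value $111, so the others get W − 111 = $468.
Without Cove: best allocation of the remaining 4 bidders over all 5 slots is Quanta→Slot 7 ($139), Larkspur→Slot 4 ($142), Flint→Slot 1 ($130), Ridgeline→Slot 6 ($132), total $543.
VCG payment = (others' best without Cove) − (others' welfare with Cove) = 543 − 468 = $75.

Cove pays $75.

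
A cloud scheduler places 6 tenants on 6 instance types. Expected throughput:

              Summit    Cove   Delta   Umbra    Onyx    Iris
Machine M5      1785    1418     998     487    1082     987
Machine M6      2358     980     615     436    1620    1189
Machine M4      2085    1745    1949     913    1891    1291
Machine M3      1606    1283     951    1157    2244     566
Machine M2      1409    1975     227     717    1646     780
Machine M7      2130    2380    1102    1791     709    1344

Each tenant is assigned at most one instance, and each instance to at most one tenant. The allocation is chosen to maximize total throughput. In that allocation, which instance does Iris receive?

This is a one-to-one assignment (maximum-weight bipartite matching).
Optimal: Summit→Machine M6 (2358 ops/s), Cove→Machine M2 (1975 ops/s), Delta→Machine M4 (1949 ops/s), Umbra→Machine M7 (1791 ops/s), Onyx→Machine M3 (2244 ops/s), Iris→Machine M5 (987 ops/s) — total 2358+1975+1949+1791+2244+987 = 11304 ops/s.
Column-greedy (each instance in turn goes to its best remaining tenant) gives 9208 ops/s, worse by 2096.
Next-best assignment: Summit→Machine M5, Cove→Machine M2, Delta→Machine M4, Umbra→Machine M7, Onyx→Machine M3, Iris→Machine M6 = 10933 ops/s.
Swapping Umbra↔Summit (Umbra→Machine M6 436 ops/s, Summit→Machine M7 2130 ops/s) loses 1583.
Every other assignment is strictly worse.
Iris's own top instance is Machine M7 (1344 ops/s), but forcing Iris→Machine M7 and reassigning the rest optimally gives only 10357 ops/s — worse by 947.

Iris receives Machine M5.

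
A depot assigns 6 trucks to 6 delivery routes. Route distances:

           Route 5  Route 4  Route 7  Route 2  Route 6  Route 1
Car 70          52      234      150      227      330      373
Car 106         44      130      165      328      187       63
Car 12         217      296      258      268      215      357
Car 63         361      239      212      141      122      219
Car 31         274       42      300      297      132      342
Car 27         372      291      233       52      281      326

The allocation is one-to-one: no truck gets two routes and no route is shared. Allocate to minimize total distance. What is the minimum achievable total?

Optimal: Car 70→Route 5 (52 km), Car 106→Route 1 (63 km), Car 12→Route 7 (258 km), Car 63→Route 6 (122 km), Car 31→Route 4 (42 km), Car 27→Route 2 (52 km) — total 52+63+258+122+42+52 = 589 km.
Column-greedy (each route in turn goes to its cheapest remaining truck) gives 767 km, worse by 178.
Next-best assignment: Car 70→Route 5, Car 106→Route 1, Car 12→Route 6, Car 63→Route 7, Car 31→Route 4, Car 27→Route 2 = 636 km.

Min total: 589 km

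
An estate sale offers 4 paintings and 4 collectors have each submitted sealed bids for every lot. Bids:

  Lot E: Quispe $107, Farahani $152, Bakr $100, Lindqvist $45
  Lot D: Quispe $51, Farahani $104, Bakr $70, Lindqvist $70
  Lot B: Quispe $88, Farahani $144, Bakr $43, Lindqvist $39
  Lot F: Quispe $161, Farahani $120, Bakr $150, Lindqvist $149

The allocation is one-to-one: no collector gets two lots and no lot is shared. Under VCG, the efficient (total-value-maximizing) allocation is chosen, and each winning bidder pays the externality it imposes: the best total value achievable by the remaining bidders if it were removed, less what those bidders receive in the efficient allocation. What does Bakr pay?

Bakr pays $25.

Efficient allocation: Quispe→Lot F ($161), Farahani→Lot B ($144), Bakr→Lot E ($100), Lindqvist→Lot D ($70); total welfare W = $475.
Bakr receives Lot E at value $100, so the others get W − 100 = $375.
Without Bakr: best allocation of the remaining 3 bidders over all 4 lots is Quispe→Lot E ($107), Farahani→Lot B ($144), Lindqvist→Lot F ($149), total $400.
VCG payment = (others' best without Bakr) − (others' welfare with Bakr) = 400 − 375 = $25.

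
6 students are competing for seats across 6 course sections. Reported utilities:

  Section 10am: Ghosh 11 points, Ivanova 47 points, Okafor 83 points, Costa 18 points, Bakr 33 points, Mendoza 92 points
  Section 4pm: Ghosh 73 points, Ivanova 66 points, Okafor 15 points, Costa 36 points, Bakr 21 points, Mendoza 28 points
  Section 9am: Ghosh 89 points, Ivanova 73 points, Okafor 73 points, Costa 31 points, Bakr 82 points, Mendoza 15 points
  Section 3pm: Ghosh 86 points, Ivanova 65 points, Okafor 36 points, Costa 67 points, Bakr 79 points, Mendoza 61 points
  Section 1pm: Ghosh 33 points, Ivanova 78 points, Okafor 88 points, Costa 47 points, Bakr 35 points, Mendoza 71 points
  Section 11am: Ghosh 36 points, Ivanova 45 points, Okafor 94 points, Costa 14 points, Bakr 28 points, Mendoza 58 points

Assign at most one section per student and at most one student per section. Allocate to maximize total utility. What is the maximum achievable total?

Optimal: Ghosh→Section 4pm (73 points), Ivanova→Section 1pm (78 points), Okafor→Section 11am (94 points), Costa→Section 3pm (67 points), Bakr→Section 9am (82 points), Mendoza→Section 10am (92 points) — total 73+78+94+67+82+92 = 486 points.
Row-greedy (each student in turn takes its best remaining section) gives 389 points, worse by 97.
Next-best assignment: Ghosh→Section 9am, Ivanova→Section 1pm, Okafor→Section 11am, Costa→Section 4pm, Bakr→Section 3pm, Mendoza→Section 10am = 468 points.
Every other assignment is strictly worse.

Maximum total: 486 points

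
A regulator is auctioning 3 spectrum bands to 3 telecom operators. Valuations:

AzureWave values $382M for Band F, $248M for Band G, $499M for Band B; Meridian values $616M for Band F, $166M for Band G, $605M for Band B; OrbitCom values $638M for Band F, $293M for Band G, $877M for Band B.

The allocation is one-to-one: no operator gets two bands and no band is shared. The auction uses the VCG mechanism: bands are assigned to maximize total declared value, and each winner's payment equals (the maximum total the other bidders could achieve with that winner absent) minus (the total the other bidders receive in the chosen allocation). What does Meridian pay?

Meridian pays $134M.

Efficient allocation: AzureWave→Band G ($248M), Meridian→Band F ($616M), OrbitCom→Band B ($877M); total welfare W = $1741M.
Meridian receives Band F at value $616M, so the others get W − 616 = $1125M.
Without Meridian: best allocation of the remaining 2 bidders over all 3 bands is AzureWave→Band F ($382M), OrbitCom→Band B ($877M), total $1259M.
VCG payment = (others' best without Meridian) − (others' welfare with Meridian) = 1259 − 1125 = $134M.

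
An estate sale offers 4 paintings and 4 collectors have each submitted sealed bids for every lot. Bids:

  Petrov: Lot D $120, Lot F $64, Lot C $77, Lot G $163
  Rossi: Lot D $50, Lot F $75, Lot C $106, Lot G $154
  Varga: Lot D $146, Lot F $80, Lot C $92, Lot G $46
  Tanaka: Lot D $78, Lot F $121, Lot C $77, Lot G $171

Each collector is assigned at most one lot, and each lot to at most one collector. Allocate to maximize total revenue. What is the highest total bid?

Optimal: Petrov→Lot G ($163), Rossi→Lot C ($106), Varga→Lot D ($146), Tanaka→Lot F ($121) — total 163+106+146+121 = $536.
Max-entry greedy (repeatedly take the single best remaining cell) gives $487, worse by 49.
Swapping Rossi↔Tanaka (Rossi→Lot F $75, Tanaka→Lot C $77) loses 75.

Max total: $536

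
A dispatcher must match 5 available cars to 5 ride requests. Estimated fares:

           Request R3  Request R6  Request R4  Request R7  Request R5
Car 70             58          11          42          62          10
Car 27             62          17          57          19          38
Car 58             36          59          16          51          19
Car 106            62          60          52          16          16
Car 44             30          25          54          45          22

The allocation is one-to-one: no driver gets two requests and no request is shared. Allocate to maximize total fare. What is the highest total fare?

Max total: $275

Optimal: Car 70→Request R7 ($62), Car 27→Request R5 ($38), Car 58→Request R6 ($59), Car 106→Request R3 ($62), Car 44→Request R4 ($54) — total 62+38+59+62+54 = $275.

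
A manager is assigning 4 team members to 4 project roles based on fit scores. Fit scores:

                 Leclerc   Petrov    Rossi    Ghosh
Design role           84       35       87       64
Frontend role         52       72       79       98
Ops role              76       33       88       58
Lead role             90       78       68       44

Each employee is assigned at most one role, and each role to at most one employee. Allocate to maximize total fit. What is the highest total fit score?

Optimal: Leclerc→Design role (84 pts), Petrov→Lead role (78 pts), Rossi→Ops role (88 pts), Ghosh→Frontend role (98 pts) — total 84+78+88+98 = 348 pts.
Row-greedy (each employee in turn takes its best remaining role) gives 314 pts, worse by 34.
Next-best assignment: Leclerc→Ops role, Petrov→Lead role, Rossi→Design role, Ghosh→Frontend role = 339 pts.
Swapping Leclerc↔Rossi (Leclerc→Ops role 76 pts, Rossi→Design role 87 pts) loses 9.

Maximum total: 348 pts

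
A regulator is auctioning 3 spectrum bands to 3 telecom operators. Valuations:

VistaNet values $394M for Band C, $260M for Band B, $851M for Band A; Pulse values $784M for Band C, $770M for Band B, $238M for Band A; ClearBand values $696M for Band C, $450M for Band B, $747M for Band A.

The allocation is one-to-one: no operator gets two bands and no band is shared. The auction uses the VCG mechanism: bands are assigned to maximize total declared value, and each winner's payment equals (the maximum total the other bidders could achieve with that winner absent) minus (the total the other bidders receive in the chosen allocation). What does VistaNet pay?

Efficient allocation: VistaNet→Band A ($851M), Pulse→Band B ($770M), ClearBand→Band C ($696M); total welfare W = $2317M.
VistaNet receives Band A at value $851M, so the others get W − 851 = $1466M.
Without VistaNet: best allocation of the remaining 2 bidders over all 3 bands is Pulse→Band C ($784M), ClearBand→Band A ($747M), total $1531M.
VCG payment = (others' best without VistaNet) − (others' welfare with VistaNet) = 1531 − 1466 = $65M.

VistaNet pays $65M.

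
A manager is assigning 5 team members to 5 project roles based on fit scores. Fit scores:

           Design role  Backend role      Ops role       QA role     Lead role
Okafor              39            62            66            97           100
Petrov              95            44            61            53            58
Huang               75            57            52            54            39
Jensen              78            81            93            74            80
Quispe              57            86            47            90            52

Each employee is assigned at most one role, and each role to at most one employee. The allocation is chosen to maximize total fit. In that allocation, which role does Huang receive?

Optimal: Okafor→Lead role (100 pts), Petrov→Design role (95 pts), Huang→Backend role (57 pts), Jensen→Ops role (93 pts), Quispe→QA role (90 pts) — total 100+95+57+93+90 = 435 pts.
Column-greedy (each role in turn goes to its best remaining employee) gives 410 pts, worse by 25.
Next-best assignment: Okafor→Lead role, Petrov→Design role, Huang→QA role, Jensen→Ops role, Quispe→Backend role = 428 pts.
Swapping Petrov↔Okafor (Petrov→Lead role 58 pts, Okafor→Design role 39 pts) loses 98.
Every other assignment is strictly worse.
Huang's own top role is Design role (75 pts), but forcing Huang→Design role and reassigning the rest optimally gives only 409 pts — worse by 26.

Huang receives Backend role.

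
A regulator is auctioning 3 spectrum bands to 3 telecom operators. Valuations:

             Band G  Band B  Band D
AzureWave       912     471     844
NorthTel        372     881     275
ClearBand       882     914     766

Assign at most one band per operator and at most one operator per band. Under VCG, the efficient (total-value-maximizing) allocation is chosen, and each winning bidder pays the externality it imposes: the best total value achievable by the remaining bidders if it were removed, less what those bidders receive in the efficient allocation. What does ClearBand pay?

ClearBand pays $68M.

Efficient allocation: AzureWave→Band D ($844M), NorthTel→Band B ($881M), ClearBand→Band G ($882M); total welfare W = $2607M.
ClearBand receives Band G at value $882M, so the others get W − 882 = $1725M.
Without ClearBand: best allocation of the remaining 2 bidders over all 3 bands is AzureWave→Band G ($912M), NorthTel→Band B ($881M), total $1793M.
VCG payment = (others' best without ClearBand) − (others' welfare with ClearBand) = 1793 − 1725 = $68M.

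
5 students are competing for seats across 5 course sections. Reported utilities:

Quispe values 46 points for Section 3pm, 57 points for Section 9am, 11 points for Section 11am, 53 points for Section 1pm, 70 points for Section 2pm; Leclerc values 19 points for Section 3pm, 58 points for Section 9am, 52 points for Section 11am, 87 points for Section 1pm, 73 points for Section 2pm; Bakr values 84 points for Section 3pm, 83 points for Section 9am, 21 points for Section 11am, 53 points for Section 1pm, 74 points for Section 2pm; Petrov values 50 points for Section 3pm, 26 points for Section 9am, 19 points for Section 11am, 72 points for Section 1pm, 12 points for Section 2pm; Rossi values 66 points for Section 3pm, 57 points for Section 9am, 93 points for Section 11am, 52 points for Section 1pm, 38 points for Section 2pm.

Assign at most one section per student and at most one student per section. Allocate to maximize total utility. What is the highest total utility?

Maximum total: 383 points

Optimal: Quispe→Section 2pm (70 points), Leclerc→Section 1pm (87 points), Bakr→Section 9am (83 points), Petrov→Section 3pm (50 points), Rossi→Section 11am (93 points) — total 70+87+83+50+93 = 383 points.
Column-greedy (each section in turn goes to its best remaining student) gives 377 points, worse by 6.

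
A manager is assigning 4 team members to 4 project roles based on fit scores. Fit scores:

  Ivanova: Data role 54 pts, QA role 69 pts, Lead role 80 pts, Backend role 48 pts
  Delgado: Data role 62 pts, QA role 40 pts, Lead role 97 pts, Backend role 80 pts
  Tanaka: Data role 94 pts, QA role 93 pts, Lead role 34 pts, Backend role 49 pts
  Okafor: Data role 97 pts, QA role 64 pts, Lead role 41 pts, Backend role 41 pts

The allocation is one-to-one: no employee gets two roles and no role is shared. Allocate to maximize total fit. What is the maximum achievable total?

Maximum total: 350 pts

Optimal: Ivanova→Lead role (80 pts), Delgado→Backend role (80 pts), Tanaka→QA role (93 pts), Okafor→Data role (97 pts) — total 80+80+93+97 = 350 pts.
Column-greedy (each role in turn goes to its best remaining employee) gives 335 pts, worse by 15.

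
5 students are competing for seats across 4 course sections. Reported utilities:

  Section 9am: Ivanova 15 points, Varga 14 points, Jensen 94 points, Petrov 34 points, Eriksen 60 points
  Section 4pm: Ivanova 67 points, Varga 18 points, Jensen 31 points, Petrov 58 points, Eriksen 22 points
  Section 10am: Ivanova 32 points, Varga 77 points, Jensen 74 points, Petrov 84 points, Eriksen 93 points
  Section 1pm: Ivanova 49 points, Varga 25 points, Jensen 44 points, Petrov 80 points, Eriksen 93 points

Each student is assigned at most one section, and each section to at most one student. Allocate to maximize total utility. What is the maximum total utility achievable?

Optimal: Jensen→Section 9am (94 points), Ivanova→Section 4pm (67 points), Petrov→Section 10am (84 points), Eriksen→Section 1pm (93 points) — total 94+67+84+93 = 338 points.
Column-greedy (each section in turn goes to its best remaining student) gives 334 points, worse by 4.
Swapping Ivanova↔Petrov (Ivanova→Section 10am 32 points, Petrov→Section 4pm 58 points) loses 61.

Maximum total: 338 points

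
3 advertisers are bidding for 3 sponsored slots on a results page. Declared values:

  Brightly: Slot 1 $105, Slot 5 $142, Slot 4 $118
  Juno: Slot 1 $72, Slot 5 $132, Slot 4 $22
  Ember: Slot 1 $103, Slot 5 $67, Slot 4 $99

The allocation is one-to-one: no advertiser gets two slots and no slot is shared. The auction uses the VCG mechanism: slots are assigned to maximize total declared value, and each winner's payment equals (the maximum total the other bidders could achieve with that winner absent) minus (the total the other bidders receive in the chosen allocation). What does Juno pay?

Efficient allocation: Brightly→Slot 4 ($118), Juno→Slot 5 ($132), Ember→Slot 1 ($103); total welfare W = $353.
Juno receives Slot 5 at value $132, so the others get W − 132 = $221.
Without Juno: best allocation of the remaining 2 bidders over all 3 slots is Brightly→Slot 5 ($142), Ember→Slot 1 ($103), total $245.
VCG payment = (others' best without Juno) − (others' welfare with Juno) = 245 − 221 = $24.

Juno pays $24.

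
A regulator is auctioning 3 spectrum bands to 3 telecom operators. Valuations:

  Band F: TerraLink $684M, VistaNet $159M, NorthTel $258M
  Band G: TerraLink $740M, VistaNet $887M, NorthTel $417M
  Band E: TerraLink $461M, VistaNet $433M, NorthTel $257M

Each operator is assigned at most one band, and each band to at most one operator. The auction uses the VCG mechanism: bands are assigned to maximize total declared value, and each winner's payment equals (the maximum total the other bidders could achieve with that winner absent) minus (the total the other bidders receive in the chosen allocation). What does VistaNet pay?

VistaNet pays $160M.

Efficient allocation: TerraLink→Band F ($684M), VistaNet→Band G ($887M), NorthTel→Band E ($257M); total welfare W = $1828M.
VistaNet receives Band G at value $887M, so the others get W − 887 = $941M.
Without VistaNet: best allocation of the remaining 2 bidders over all 3 bands is TerraLink→Band F ($684M), NorthTel→Band G ($417M), total $1101M.
VCG payment = (others' best without VistaNet) − (others' welfare with VistaNet) = 1101 − 941 = $160M.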